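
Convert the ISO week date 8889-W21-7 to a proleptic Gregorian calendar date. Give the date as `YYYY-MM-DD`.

ISO week 1 of 8889 is the week containing the first Thursday of 8889.
Week 21, day 7 (Sunday) lands on 8889-05-29.

8889-05-29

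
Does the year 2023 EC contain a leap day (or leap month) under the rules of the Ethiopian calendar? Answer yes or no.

2023 mod 4 = 3; in the Ethiopian calendar a year is leap when year mod 4 = 3, so it is a leap year.

yes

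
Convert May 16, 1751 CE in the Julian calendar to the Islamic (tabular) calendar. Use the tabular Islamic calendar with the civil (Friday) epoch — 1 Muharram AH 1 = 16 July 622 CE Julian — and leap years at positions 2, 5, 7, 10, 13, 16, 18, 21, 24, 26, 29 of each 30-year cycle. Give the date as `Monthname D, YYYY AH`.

Rajab 2, 1164 AH

Julian Day Number of the source date = 2360746.
Converting JDN 2360746 to the tabular Islamic calendar gives 2 Rajab 1164 AH.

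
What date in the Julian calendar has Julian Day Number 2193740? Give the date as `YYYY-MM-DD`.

JDN 2193740 is 25 February 1294 in the proleptic Gregorian calendar.
In the Julian calendar that day is 1294-02-18.

1294-02-18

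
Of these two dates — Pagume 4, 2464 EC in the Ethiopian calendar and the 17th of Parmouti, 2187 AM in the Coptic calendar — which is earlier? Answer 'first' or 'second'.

second

The two dates have Julian Day Numbers 2624195 and 2623692 respectively.
Since 2623692 < 2624195, the second date comes first.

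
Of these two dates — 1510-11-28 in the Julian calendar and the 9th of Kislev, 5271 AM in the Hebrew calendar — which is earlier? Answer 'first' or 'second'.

First date → JDN 2272917; second date → JDN 2272900.
JDN 2272900 < JDN 2272917, so the second date is earlier.

second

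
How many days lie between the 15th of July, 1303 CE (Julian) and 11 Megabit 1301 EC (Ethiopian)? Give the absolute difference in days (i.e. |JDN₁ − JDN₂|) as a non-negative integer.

2062

First date → JDN 2197174; second date → JDN 2199236.
The interval is |2197174 − 2199236| = 2062 days.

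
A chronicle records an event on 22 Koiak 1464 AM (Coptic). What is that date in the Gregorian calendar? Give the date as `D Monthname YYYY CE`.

Julian Day Number of the source date = 2359502.
Converting JDN 2359502 to the Gregorian calendar gives 30 December 1747 CE.

30 December 1747 CE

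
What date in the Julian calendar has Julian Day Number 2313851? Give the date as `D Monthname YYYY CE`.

24 December 1622 CE

JDN 2313851 is 3 January 1623 in the Gregorian calendar.
In the Julian calendar that day is 24 December 1622 CE.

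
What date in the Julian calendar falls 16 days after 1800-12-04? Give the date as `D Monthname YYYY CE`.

20 December 1800 CE

The starting date is JDN 2378846; 2378846 + 16 = 2378862.
JDN 2378862 corresponds to 20 December 1800 CE.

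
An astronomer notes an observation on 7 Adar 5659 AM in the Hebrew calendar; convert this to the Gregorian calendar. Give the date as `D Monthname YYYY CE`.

17 February 1899 CE

Julian Day Number of the source date = 2414703.
Converting JDN 2414703 to the Gregorian calendar gives 17 February 1899 CE.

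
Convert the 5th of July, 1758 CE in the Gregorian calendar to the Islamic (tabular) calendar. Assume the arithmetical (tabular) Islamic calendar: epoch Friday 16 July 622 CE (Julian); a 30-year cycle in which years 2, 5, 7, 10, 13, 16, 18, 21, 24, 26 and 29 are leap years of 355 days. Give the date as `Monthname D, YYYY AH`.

Shawwal 28, 1171 AH

Julian Day Number of the source date = 2363342.
Converting JDN 2363342 to the tabular Islamic calendar gives 28 Shawwal 1171 AH.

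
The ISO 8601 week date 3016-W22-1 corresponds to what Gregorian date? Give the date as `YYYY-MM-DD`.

ISO week 1 of 3016 is the week containing the first Thursday of 3016.
Week 22, day 1 (Monday) lands on 3016-05-27.

3016-05-27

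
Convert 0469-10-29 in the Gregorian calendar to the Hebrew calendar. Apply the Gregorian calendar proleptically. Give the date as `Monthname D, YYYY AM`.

Both dates share Julian Day Number 1892661; in the Hebrew calendar that is 7 Cheshvan 4230 AM.

Cheshvan 7, 4230 AM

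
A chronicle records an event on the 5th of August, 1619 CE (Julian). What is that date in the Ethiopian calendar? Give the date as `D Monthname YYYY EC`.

12 Nehase 1611 EC

Julian Day Number of the source date = 2312614.
Converting JDN 2312614 to the Ethiopian calendar gives 12 Nehase 1611 EC.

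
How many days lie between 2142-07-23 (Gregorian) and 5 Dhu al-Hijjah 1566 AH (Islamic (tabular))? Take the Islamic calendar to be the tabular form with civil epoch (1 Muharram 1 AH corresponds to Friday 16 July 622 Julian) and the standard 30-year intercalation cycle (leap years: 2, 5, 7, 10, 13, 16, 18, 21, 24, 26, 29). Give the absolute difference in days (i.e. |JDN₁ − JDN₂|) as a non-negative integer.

260

First date → JDN 2503613; second date → JDN 2503353.
The interval is |2503613 − 2503353| = 260 days.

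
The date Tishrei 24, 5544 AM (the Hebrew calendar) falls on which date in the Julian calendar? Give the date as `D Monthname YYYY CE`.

9 October 1783 CE

Both dates share Julian Day Number 2372580; in the Julian calendar that is 9 October 1783 CE.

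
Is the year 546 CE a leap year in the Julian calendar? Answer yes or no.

no

546 mod 4 = 2, so it is a common year in the Julian calendar.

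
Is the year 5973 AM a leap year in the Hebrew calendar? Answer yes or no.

Hebrew year 5973 is year 7 of its 19-year Metonic cycle; leap years are at positions 3, 6, 8, 11, 14, 17, 19, so it is a common year (12 months).

no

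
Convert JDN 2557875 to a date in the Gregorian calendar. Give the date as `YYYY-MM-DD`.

Counting from JDN 2299161 = 15 Oct 1582 gives an offset of 258714 days.

2291-02-14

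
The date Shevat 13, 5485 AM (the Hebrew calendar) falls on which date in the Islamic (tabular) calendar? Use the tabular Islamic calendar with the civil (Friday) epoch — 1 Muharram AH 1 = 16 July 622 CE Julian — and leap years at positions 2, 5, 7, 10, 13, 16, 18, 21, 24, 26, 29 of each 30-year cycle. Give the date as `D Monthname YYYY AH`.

12 Jumada al-Awwal 1137 AH

Both dates share Julian Day Number 2351130; in the tabular Islamic calendar that is 12 Jumada al-Awwal 1137 AH.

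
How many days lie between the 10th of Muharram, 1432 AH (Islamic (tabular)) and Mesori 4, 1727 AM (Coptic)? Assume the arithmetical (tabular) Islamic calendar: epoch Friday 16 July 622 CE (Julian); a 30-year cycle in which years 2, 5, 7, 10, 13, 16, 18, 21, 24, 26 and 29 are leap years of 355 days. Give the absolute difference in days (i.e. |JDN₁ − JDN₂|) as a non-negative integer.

JDN of the first date = 2455548.
JDN of the second date = 2455784.
|2455784 − 2455548| = 236.

236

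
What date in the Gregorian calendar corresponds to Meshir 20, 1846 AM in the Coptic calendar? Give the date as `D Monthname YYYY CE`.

Both dates share Julian Day Number 2499085; in the Gregorian calendar that is 28 February 2130 CE.

28 February 2130 CE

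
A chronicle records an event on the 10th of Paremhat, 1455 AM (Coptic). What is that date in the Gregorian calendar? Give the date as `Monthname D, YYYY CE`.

March 17, 1739 CE

Both dates share Julian Day Number 2356292; in the Gregorian calendar that is 17 March 1739 CE.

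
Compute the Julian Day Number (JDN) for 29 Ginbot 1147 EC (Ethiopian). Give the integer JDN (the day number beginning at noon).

2143065

Equivalently 31 May 1155 (proleptic Gregorian).
JDN 2299161 is 15 October 1582 CE (Gregorian); the target day is −156096 days from there, so JDN = 2143065.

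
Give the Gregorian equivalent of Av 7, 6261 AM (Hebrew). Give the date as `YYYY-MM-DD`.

2501-07-24

Julian Day Number of the source date = 2634736.
Converting JDN 2634736 to the Gregorian calendar gives 24 July 2501 CE.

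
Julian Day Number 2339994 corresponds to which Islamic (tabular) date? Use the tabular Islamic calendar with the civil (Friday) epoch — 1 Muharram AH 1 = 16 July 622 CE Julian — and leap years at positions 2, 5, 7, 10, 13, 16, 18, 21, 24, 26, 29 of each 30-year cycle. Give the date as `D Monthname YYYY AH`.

JDN 2339994 is 1 August 1694 in the Gregorian calendar.
In the tabular Islamic calendar that day is 9 Dhu al-Hijjah 1105 AH.

9 Dhu al-Hijjah 1105 AH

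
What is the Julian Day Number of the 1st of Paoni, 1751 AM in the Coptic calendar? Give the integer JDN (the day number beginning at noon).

Equivalently 8 June 2035 (Gregorian).
JDN 2451545 is 1 January 2000 CE (Gregorian); the target day is +12942 days from there, so JDN = 2464487.

2464487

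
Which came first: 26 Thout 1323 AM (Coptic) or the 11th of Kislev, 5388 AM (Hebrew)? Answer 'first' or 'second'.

Converting both to JDN: 2307915 vs 2315632; the smaller is the first.

first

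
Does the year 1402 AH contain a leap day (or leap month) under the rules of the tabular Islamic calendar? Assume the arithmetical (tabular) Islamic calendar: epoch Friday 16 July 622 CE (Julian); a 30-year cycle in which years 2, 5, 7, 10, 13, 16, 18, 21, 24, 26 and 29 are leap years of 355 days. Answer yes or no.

no

Year 1402 AH is year 22 of its 30-year cycle; leap positions are 2, 5, 7, 10, 13, 16, 18, 21, 24, 26, 29, so it is a common year (354 days).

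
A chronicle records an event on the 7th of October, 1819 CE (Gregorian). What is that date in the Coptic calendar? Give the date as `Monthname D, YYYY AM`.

Both dates share Julian Day Number 2385715; in the Coptic calendar that is 27 Thout 1536 AM.

Thout 27, 1536 AM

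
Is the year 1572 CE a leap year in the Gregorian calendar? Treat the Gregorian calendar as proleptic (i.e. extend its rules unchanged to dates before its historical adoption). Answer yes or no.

yes

1572 is divisible by 4 and not by 100, so it is a leap year.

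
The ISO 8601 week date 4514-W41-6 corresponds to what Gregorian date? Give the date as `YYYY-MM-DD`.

4514-10-13

ISO week 1 of 4514 is the week containing the first Thursday of 4514.
Week 41, day 6 (Saturday) lands on 4514-10-13.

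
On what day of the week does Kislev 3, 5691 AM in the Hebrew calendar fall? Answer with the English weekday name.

Equivalently 23 November 1930 Gregorian, JDN 2426304.
2426304 ≡ 6 (mod 7); counting from Monday = 0 gives Sunday.

Sunday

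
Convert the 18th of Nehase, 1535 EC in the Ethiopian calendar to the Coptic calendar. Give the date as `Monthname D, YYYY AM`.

Mesori 18, 1259 AM

Both dates share Julian Day Number 2284861; in the Coptic calendar that is 18 Mesori 1259 AM.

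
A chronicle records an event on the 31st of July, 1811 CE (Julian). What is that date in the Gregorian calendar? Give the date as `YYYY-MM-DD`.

1811-08-12

The Julian–Gregorian offset here is 12 days (Julian trailing).
31 July 1811 Julian + 12 days → 12 August 1811 Gregorian.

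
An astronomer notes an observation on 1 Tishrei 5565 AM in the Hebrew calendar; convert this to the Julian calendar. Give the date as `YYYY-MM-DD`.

1804-08-25

The source date corresponds to 6 September 1804 in the Gregorian calendar (JDN 2380206).
That day falls on 25 August 1804 CE in the Julian calendar.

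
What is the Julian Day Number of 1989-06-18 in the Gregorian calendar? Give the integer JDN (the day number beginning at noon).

2447696

JDN 2451545 is 1 January 2000 CE (Gregorian); the target day is −3849 days from there, so JDN = 2447696.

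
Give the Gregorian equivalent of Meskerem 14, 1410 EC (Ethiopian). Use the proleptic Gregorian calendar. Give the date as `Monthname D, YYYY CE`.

September 20, 1417 CE

Julian Day Number of the source date = 2238871.
Converting JDN 2238871 to the Gregorian calendar gives 20 September 1417 CE.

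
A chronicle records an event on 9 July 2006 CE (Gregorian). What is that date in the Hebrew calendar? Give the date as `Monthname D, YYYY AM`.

Both dates share Julian Day Number 2453926; in the Hebrew calendar that is 13 Tammuz 5766 AM.

Tammuz 13, 5766 AM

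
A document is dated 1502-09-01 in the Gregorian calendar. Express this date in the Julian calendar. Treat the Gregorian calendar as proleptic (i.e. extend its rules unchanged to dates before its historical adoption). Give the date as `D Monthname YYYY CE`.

At this point the Julian calendar is 10 days behind the Gregorian.
1 September 1502 Gregorian − 10 days → 22 August 1502 Julian.

22 August 1502 CE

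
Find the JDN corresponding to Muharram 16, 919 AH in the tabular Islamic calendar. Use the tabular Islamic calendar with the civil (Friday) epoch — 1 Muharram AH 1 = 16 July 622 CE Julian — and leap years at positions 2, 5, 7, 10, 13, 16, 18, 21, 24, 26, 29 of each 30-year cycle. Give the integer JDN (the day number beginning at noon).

2273764

In the proleptic Gregorian calendar the same day is 3 April 1513.
JDN 2400001 is 17 November 1858 CE (Gregorian), MJD 0; the target day is −126237 days from there, so JDN = 2273764.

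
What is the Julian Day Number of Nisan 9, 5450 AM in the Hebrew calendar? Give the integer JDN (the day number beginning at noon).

2338398

In the Gregorian calendar the same day is 19 March 1690.
JDN 2299161 is 15 October 1582 CE (Gregorian); the target day is +39237 days from there, so JDN = 2338398.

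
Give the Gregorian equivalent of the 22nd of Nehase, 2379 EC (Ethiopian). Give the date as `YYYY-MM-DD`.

2387-08-31

Julian Day Number of the source date = 2593136.
Converting JDN 2593136 to the Gregorian calendar gives 31 August 2387 CE.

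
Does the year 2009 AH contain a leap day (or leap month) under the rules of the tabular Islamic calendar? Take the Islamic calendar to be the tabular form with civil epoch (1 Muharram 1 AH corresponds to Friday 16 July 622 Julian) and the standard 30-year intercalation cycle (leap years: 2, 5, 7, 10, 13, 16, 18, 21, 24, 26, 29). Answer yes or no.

yes

Year 2009 AH is year 29 of its 30-year cycle; leap positions are 2, 5, 7, 10, 13, 16, 18, 21, 24, 26, 29, so it is a leap year (355 days).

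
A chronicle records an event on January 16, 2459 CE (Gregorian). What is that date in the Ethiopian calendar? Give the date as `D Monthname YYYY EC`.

5 Tir 2451 EC

Both dates share Julian Day Number 2619207; in the Ethiopian calendar that is 5 Tir 2451 EC.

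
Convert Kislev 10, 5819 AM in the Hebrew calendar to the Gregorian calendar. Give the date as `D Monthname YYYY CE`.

26 November 2058 CE

Both dates share Julian Day Number 2473059; in the Gregorian calendar that is 26 November 2058 CE.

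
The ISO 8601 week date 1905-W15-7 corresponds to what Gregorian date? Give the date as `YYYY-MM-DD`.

1905-04-16

ISO week 1 of 1905 is the week containing the first Thursday of 1905.
Week 15, day 7 (Sunday) lands on 1905-04-16.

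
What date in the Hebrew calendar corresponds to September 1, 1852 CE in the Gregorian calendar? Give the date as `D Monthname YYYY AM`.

17 Elul 5612 AM

Julian Day Number of the source date = 2397733.
Converting JDN 2397733 to the Hebrew calendar gives 17 Elul 5612 AM.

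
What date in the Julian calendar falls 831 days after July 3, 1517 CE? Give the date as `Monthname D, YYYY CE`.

Counting 831 days forward from JDN 2275326 reaches JDN 2276157, which is October 12, 1519 CE.

October 12, 1519 CE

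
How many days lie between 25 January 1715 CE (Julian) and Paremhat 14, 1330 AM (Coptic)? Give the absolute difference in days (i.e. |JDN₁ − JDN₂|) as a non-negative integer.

First date → JDN 2347486; second date → JDN 2310640.
The interval is |2347486 − 2310640| = 36846 days.

36846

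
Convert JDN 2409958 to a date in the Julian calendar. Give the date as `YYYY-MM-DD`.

JDN 2409958 is 20 February 1886 in the Gregorian calendar.
In the Julian calendar that day is 1886-02-08.

1886-02-08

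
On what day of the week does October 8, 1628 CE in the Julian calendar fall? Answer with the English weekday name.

In the Gregorian calendar this is 18 October 1628 (JDN 2315966).
JDN 2315966 mod 7 = 2, and JDN 0 was a Monday, so this is a Wednesday.

Wednesday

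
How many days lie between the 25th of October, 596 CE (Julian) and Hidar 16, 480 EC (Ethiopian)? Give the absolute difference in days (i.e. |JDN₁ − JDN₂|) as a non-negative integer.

First date → JDN 1939045; second date → JDN 1899251.
The interval is |1939045 − 1899251| = 39794 days.

39794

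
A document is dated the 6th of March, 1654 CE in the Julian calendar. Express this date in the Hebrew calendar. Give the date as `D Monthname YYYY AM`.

27 Adar 5414 AM

Both dates share Julian Day Number 2325246; in the Hebrew calendar that is 27 Adar 5414 AM.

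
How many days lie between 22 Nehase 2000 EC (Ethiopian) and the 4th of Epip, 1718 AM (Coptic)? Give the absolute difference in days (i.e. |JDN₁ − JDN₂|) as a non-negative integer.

JDN of the first date = 2454707.
JDN of the second date = 2452467.
|2452467 − 2454707| = 2240.

2240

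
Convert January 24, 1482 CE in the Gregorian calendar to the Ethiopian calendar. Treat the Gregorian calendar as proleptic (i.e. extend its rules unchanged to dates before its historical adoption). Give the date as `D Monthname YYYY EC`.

Both dates share Julian Day Number 2262373; in the Ethiopian calendar that is 20 Tir 1474 EC.

20 Tir 1474 EC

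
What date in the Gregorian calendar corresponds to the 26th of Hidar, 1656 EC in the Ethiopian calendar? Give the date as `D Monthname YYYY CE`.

Both dates share Julian Day Number 2328795; in the Gregorian calendar that is 3 December 1663 CE.

3 December 1663 CE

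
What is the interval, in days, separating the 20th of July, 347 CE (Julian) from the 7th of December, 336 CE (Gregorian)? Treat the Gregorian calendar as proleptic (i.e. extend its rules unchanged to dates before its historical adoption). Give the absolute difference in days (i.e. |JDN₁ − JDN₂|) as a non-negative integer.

JDN of the first date = 1848000.
JDN of the second date = 1844122.
|1844122 − 1848000| = 3878.

3878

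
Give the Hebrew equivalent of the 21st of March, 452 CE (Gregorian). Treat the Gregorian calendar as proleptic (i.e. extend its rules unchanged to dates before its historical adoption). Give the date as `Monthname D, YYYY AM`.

Julian Day Number of the source date = 1886230.
Converting JDN 1886230 to the Hebrew calendar gives 13 Nisan 4212 AM.

Nisan 13, 4212 AM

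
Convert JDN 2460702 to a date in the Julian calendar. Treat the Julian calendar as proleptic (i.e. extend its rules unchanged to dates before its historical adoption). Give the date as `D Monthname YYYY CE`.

JDN 2460702 is 26 January 2025 in the Gregorian calendar.
In the Julian calendar that day is 13 January 2025 CE.

13 January 2025 CE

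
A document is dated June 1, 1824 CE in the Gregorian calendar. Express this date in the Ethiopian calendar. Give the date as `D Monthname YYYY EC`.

Julian Day Number of the source date = 2387414.
Converting JDN 2387414 to the Ethiopian calendar gives 25 Ginbot 1816 EC.

25 Ginbot 1816 EC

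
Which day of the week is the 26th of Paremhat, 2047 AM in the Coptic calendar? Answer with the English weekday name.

Tuesday

In the Gregorian calendar this is 7 April 2331 (JDN 2572536).
2572536 ≡ 1 (mod 7); counting from Monday = 0 gives Tuesday.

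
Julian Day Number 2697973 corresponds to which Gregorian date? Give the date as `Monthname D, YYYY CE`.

September 12, 2674 CE

JDN 2451545 is 1 Jan 2000; 2697973 is +246428 days from there.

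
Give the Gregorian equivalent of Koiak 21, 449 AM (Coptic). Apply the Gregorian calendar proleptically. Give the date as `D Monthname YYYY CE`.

Both dates share Julian Day Number 1988772; in the Gregorian calendar that is 21 December 732 CE.

21 December 732 CE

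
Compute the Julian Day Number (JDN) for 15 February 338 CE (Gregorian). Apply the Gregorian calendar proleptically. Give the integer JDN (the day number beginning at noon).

JDN 2400001 is 17 November 1858 CE (Gregorian), MJD 0; the target day is −555444 days from there, so JDN = 1844557.

1844557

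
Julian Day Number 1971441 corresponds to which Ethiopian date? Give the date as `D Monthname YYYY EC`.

12 Hamle 677 EC

JDN 1971441 is 9 July 685 in the proleptic Gregorian calendar.
In the Ethiopian calendar that day is 12 Hamle 677 EC.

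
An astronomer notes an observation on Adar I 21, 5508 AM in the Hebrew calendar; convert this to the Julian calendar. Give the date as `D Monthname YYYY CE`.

9 February 1748 CE

Julian Day Number of the source date = 2359554.
Converting JDN 2359554 to the Julian calendar gives 9 February 1748 CE.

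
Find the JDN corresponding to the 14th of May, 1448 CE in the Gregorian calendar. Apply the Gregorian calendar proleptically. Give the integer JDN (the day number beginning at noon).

2250065

JDN 2400001 is 17 November 1858 CE (Gregorian), MJD 0; the target day is −149936 days from there, so JDN = 2250065.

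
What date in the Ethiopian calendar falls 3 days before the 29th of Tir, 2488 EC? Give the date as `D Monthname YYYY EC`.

The starting date is JDN 2632746; 2632746 − 3 = 2632743.
JDN 2632743 corresponds to 26 Tir 2488 EC.

26 Tir 2488 EC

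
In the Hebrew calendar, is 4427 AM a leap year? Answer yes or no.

yes

Hebrew year 4427 is year 19 of its 19-year Metonic cycle; leap years are at positions 3, 6, 8, 11, 14, 17, 19, so it is a leap year (13 months).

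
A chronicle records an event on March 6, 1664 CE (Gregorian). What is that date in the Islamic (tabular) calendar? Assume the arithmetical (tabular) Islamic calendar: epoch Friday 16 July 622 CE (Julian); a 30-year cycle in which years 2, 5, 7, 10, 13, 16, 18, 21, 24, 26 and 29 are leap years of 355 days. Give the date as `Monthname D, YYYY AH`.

Julian Day Number of the source date = 2328889.
Converting JDN 2328889 to the tabular Islamic calendar gives 8 Sha'ban 1074 AH.

Sha'ban 8, 1074 AH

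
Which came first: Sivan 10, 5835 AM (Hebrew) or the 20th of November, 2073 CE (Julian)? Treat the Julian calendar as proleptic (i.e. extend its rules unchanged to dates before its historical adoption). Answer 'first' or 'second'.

second

First date → JDN 2479082; second date → JDN 2478545.
JDN 2478545 < JDN 2479082, so the second date is earlier.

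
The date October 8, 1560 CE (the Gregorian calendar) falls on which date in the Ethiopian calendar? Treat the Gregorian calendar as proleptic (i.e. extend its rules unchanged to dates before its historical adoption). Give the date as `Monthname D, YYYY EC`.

Both dates share Julian Day Number 2291119; in the Ethiopian calendar that is 1 Tikimt 1553 EC.

Tikimt 1, 1553 EC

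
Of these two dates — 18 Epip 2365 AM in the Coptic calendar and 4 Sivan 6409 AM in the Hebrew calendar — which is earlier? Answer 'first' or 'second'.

First date → JDN 2688798; second date → JDN 2688744.
JDN 2688744 < JDN 2688798, so the second date is earlier.

second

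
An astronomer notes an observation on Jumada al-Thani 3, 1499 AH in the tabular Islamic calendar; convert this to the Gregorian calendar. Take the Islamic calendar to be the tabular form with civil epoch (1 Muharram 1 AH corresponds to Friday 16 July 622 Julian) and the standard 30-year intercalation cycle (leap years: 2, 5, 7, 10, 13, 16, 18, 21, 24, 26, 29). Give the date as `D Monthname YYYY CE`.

Both dates share Julian Day Number 2479431; in the Gregorian calendar that is 7 May 2076 CE.

7 May 2076 CE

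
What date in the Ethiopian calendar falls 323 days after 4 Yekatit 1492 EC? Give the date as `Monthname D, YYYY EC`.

Tahsas 22, 1493 EC

Counting 323 days forward from JDN 2268962 reaches JDN 2269285, which is Tahsas 22, 1493 EC.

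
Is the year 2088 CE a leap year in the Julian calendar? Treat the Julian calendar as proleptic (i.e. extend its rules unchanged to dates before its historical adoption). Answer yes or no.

yes

2088 mod 4 = 0, so it is a leap year in the Julian calendar.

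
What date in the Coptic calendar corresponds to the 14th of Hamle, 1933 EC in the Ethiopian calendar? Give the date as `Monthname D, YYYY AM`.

Epip 14, 1657 AM

Both dates share Julian Day Number 2430197; in the Coptic calendar that is 14 Epip 1657 AM.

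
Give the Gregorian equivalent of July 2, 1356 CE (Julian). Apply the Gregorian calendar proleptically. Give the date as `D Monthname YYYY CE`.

At this point the Julian calendar is 8 days behind the Gregorian.
2 July 1356 Julian + 8 days → 10 July 1356 Gregorian.

10 July 1356 CE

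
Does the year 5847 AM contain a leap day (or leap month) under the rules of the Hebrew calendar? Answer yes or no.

Hebrew year 5847 is year 14 of its 19-year Metonic cycle; leap years are at positions 3, 6, 8, 11, 14, 17, 19, so it is a leap year (13 months).

yes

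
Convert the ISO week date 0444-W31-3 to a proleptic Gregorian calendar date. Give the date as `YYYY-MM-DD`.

0444-08-03

ISO week 1 of 444 is the week containing the first Thursday of 444.
Week 31, day 3 (Wednesday) lands on 0444-08-03.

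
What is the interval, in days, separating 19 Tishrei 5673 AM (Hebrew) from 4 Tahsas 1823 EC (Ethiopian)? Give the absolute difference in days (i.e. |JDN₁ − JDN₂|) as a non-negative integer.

First date → JDN 2419676; second date → JDN 2389799.
The interval is |2419676 − 2389799| = 29877 days.

29877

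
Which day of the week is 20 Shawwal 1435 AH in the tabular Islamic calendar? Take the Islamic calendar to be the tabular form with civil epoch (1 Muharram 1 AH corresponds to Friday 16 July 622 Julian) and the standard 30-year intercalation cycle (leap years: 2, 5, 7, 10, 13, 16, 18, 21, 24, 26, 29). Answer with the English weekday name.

This is JDN 2456887 (17 August 2014 Gregorian).
2456887 ≡ 6 (mod 7); counting from Monday = 0 gives Sunday.

Sunday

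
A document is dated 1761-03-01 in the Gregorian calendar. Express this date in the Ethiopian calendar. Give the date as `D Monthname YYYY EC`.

24 Yekatit 1753 EC

Both dates share Julian Day Number 2364312; in the Ethiopian calendar that is 24 Yekatit 1753 EC.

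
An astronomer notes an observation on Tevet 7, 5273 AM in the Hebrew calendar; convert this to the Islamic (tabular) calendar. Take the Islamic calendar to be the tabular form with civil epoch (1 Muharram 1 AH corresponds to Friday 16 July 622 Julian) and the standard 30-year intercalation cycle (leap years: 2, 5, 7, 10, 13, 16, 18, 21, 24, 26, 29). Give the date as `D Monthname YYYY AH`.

The source date corresponds to 26 December 1512 in the proleptic Gregorian calendar (JDN 2273666).
That day falls on 7 Shawwal 918 AH in the tabular Islamic calendar.

7 Shawwal 918 AH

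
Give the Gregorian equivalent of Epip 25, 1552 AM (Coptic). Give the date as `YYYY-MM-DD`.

Julian Day Number of the source date = 2391857.
Converting JDN 2391857 to the Gregorian calendar gives 31 July 1836 CE.

1836-07-31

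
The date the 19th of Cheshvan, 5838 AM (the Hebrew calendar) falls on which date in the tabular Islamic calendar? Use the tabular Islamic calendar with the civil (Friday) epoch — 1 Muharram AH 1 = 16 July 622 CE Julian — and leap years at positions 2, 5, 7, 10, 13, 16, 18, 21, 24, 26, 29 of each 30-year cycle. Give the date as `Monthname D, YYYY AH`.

Both dates share Julian Day Number 2479978; in the tabular Islamic calendar that is 18 Dhu al-Hijjah 1500 AH.

Dhu al-Hijjah 18, 1500 AH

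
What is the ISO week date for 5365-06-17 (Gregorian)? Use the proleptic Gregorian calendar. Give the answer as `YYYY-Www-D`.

5365-W25-1

The weekday is Monday (ISO weekday 1).
That Monday belongs to ISO week 25 of ISO year 5365.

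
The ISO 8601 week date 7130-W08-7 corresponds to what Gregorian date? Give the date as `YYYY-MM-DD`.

ISO week 1 of 7130 is the week containing the first Thursday of 7130.
Week 8, day 7 (Sunday) lands on 7130-02-23.

7130-02-23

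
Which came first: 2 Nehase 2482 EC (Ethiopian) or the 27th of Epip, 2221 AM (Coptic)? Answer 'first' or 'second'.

Converting both to JDN: 2630737 vs 2636211; the smaller is the first.

first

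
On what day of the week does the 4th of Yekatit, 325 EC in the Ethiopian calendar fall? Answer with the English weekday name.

This is JDN 1842715 (30 January 333 Gregorian).
JDN 1842715 mod 7 = 0, and JDN 0 was a Monday, so this is a Monday.

Monday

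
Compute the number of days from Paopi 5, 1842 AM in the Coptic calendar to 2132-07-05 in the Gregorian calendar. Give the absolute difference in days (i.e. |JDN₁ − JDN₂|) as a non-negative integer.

2454

First date → JDN 2497489; second date → JDN 2499943.
The interval is |2497489 − 2499943| = 2454 days.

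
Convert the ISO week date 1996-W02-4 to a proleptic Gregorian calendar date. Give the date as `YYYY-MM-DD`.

ISO week 1 of 1996 is the week containing the first Thursday of 1996.
Week 2, day 4 (Thursday) lands on 1996-01-11.

1996-01-11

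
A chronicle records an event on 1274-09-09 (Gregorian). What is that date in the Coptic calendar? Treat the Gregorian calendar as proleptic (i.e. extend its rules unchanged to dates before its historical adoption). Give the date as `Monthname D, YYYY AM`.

Thout 5, 991 AM

Both dates share Julian Day Number 2186631; in the Coptic calendar that is 5 Thout 991 AM.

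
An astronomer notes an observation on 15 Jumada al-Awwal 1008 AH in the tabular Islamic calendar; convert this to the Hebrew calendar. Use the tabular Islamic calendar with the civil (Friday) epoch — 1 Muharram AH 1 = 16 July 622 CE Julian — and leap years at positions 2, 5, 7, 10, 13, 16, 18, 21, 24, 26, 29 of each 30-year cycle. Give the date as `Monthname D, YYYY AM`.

Both dates share Julian Day Number 2305419; in the Hebrew calendar that is 15 Kislev 5360 AM.

Kislev 15, 5360 AM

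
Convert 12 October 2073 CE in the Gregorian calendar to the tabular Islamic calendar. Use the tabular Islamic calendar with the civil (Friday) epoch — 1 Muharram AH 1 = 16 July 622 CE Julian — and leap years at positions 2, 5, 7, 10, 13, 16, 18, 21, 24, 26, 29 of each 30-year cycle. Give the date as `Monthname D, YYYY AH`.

Shawwal 10, 1496 AH

Both dates share Julian Day Number 2478493; in the tabular Islamic calendar that is 10 Shawwal 1496 AH.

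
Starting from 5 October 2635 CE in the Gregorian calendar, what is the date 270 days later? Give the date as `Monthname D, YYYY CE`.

July 1, 2636 CE

JDN of 5 October 2635 CE = 2683751.
2683751 + 270 = 2684021.
JDN 2684021 in the Gregorian calendar is July 1, 2636 CE.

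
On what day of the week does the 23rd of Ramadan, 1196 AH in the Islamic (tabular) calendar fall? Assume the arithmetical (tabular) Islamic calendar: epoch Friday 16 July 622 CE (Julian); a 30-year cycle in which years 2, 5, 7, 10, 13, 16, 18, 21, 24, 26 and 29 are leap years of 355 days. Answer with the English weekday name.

Sunday

This is JDN 2372166 (1 September 1782 Gregorian).
Since JDN mod 7 = 6 (0 = Monday), the day is Sunday.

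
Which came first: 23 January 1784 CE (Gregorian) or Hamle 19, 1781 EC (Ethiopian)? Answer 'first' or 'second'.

first

The two dates have Julian Day Numbers 2372675 and 2374684 respectively.
Since 2372675 < 2374684, the first date comes first.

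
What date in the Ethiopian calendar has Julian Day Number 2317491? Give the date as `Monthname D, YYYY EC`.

Tahsas 15, 1625 EC

The Gregorian equivalent of JDN 2317491 is 21 December 1632.
In the Ethiopian calendar that day is Tahsas 15, 1625 EC.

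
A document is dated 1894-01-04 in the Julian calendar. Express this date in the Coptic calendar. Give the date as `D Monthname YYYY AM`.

Both dates share Julian Day Number 2412845; in the Coptic calendar that is 9 Tobi 1610 AM.

9 Tobi 1610 AM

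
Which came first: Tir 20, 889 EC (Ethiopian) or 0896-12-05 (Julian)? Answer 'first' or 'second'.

second

The two dates have Julian Day Numbers 2048702 and 2048661 respectively.
Since 2048661 < 2048702, the second date comes first.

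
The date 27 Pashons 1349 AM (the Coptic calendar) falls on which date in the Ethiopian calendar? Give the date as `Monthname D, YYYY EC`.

Julian Day Number of the source date = 2317653.
Converting JDN 2317653 to the Ethiopian calendar gives 27 Ginbot 1625 EC.

Ginbot 27, 1625 EC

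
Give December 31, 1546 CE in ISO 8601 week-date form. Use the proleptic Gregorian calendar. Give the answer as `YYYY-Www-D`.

1547-W01-2

The weekday is Tuesday (ISO weekday 2).
That Tuesday belongs to ISO week 1 of ISO year 1547.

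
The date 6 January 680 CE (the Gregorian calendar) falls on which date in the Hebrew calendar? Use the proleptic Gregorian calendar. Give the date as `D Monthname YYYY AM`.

Both dates share Julian Day Number 1969430; in the Hebrew calendar that is 24 Tevet 4440 AM.

24 Tevet 4440 AM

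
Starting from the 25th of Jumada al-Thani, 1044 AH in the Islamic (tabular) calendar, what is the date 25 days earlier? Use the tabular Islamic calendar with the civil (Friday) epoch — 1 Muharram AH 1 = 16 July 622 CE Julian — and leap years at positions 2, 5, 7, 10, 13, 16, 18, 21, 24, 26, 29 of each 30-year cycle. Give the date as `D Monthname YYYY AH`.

Counting 25 days back from JDN 2318216 reaches JDN 2318191, which is 30 Jumada al-Awwal 1044 AH.

30 Jumada al-Awwal 1044 AH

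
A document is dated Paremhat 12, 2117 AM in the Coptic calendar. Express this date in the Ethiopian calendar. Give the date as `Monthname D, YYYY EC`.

Both dates share Julian Day Number 2598090; in the Ethiopian calendar that is 12 Megabit 2393 EC.

Megabit 12, 2393 EC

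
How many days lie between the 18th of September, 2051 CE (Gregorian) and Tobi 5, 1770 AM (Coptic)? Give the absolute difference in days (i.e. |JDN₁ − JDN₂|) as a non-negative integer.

848

JDN of the first date = 2470433.
JDN of the second date = 2471281.
|2471281 − 2470433| = 848.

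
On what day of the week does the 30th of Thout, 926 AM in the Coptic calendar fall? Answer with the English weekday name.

In the proleptic Gregorian calendar this is 4 October 1209 (JDN 2162915).
JDN 2162915 mod 7 = 6, and JDN 0 was a Monday, so this is a Sunday.

Sunday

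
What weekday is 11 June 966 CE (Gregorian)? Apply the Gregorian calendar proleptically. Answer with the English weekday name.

2074046 ≡ 2 (mod 7); counting from Monday = 0 gives Wednesday.

Wednesday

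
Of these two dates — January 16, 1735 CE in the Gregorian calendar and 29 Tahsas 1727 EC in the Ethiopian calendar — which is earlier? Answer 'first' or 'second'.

The two dates have Julian Day Numbers 2354771 and 2354760 respectively.
Since 2354760 < 2354771, the second date comes first.

second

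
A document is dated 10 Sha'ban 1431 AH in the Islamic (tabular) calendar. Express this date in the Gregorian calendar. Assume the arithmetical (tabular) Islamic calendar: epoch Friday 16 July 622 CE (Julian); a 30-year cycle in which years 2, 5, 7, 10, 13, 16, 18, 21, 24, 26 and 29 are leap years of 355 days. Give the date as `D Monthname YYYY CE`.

Both dates share Julian Day Number 2455400; in the Gregorian calendar that is 22 July 2010 CE.

22 July 2010 CE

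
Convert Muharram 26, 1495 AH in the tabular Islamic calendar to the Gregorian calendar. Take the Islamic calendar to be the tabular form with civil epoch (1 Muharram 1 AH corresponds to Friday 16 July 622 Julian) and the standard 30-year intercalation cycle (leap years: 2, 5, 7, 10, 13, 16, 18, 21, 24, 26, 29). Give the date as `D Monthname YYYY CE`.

Both dates share Julian Day Number 2477889; in the Gregorian calendar that is 16 February 2072 CE.

16 February 2072 CE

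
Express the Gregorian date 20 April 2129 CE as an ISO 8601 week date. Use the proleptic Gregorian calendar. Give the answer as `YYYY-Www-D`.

The weekday is Wednesday (ISO weekday 3).
That Wednesday belongs to ISO week 16 of ISO year 2129.

2129-W16-3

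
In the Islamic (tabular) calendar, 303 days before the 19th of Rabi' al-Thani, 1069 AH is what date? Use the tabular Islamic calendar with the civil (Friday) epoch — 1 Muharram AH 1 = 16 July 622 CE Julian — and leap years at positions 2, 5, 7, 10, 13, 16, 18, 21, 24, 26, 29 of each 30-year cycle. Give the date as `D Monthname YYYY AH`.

JDN of the 19th of Rabi' al-Thani, 1069 AH = 2327011.
2327011 − 303 = 2326708.
JDN 2326708 in the tabular Islamic calendar is 12 Jumada al-Thani 1068 AH.

12 Jumada al-Thani 1068 AH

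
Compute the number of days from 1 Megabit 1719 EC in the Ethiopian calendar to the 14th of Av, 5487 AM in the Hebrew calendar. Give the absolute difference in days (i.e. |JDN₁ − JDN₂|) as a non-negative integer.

JDN of the first date = 2351900.
JDN of the second date = 2352046.
|2352046 − 2351900| = 146.

146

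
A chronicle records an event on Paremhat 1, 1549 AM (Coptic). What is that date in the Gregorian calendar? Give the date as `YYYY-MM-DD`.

Both dates share Julian Day Number 2390617; in the Gregorian calendar that is 9 March 1833 CE.

1833-03-09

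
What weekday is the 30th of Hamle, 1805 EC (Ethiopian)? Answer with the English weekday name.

Equivalently 5 August 1813 Gregorian, JDN 2383461.
JDN 2383461 mod 7 = 3, and JDN 0 was a Monday, so this is a Thursday.

Thursday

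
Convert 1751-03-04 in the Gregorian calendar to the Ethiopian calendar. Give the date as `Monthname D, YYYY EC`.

Both dates share Julian Day Number 2360662; in the Ethiopian calendar that is 27 Yekatit 1743 EC.

Yekatit 27, 1743 EC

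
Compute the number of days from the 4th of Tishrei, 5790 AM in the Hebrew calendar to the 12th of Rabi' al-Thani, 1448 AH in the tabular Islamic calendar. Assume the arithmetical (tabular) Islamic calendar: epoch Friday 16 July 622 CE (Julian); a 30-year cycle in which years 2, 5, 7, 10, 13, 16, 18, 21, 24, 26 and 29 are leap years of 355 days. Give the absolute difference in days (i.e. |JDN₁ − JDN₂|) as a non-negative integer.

1084

First date → JDN 2462393; second date → JDN 2461309.
The interval is |2462393 − 2461309| = 1084 days.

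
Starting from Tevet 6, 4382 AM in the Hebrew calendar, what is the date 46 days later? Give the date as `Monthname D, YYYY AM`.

JDN of Tevet 6, 4382 AM = 1948237.
1948237 + 46 = 1948283.
JDN 1948283 in the Hebrew calendar is Shevat 23, 4382 AM.

Shevat 23, 4382 AM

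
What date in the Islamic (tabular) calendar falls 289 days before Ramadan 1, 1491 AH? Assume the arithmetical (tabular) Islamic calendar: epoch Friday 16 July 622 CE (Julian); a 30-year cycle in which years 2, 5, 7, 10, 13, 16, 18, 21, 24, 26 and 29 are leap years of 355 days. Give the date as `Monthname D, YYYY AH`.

Dhu al-Qa'dah 7, 1490 AH

Counting 289 days back from JDN 2476682 reaches JDN 2476393, which is Dhu al-Qa'dah 7, 1490 AH.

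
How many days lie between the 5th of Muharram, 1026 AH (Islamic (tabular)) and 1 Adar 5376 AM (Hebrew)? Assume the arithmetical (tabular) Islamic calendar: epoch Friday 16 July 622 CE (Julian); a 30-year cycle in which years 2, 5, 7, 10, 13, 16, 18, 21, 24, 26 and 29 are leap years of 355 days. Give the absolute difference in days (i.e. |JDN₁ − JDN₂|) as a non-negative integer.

First date → JDN 2311670; second date → JDN 2311341.
The interval is |2311670 − 2311341| = 329 days.

329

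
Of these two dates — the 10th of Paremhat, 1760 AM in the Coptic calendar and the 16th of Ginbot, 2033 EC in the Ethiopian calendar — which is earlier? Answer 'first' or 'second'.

second

The two dates have Julian Day Numbers 2467694 and 2466664 respectively.
Since 2466664 < 2467694, the second date comes first.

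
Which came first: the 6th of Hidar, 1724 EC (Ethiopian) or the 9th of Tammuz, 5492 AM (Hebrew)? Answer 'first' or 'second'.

first

The two dates have Julian Day Numbers 2353612 and 2353843 respectively.
Since 2353612 < 2353843, the first date comes first.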